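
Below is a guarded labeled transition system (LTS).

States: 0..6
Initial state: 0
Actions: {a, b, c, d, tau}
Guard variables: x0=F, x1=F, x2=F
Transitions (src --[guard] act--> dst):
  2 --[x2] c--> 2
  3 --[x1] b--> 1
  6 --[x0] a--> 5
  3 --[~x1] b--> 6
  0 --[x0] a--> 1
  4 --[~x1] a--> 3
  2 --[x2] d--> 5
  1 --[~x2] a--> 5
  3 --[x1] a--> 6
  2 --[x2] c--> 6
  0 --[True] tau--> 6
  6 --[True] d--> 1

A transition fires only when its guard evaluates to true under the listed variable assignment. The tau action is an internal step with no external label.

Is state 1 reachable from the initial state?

After dropping false guards: 5 live edges.
L0 = {0}
L1 = {6}  cumulative {0,6}
L2 = {1}  cumulative {0,1,6}
L3 = {5}  cumulative {0,1,5,6}
Reach set: {0,1,5,6}
trace reaching 1: tau·d

Answer: REACHABLE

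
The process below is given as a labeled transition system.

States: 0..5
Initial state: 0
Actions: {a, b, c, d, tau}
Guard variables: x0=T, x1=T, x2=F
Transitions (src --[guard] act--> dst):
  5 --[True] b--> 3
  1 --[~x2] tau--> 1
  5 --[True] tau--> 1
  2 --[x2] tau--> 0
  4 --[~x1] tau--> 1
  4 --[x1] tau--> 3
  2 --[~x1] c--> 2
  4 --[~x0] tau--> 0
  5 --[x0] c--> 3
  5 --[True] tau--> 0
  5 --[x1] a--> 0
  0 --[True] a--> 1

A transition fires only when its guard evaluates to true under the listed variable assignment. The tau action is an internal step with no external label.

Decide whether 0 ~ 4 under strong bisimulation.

Answer: NOT BISIMILAR

Trace:
Bisimulation quotient by refinement:
  P[0] = {{0,1,2,3,4,5}}
  P[1] = {{0},{1,4},{2,3},{5}}
  P[2] = {{0},{1},{2,3},{4},{5}}
Fixed point at round 3; 5 class(es).
0∈{0}, 4∈{4}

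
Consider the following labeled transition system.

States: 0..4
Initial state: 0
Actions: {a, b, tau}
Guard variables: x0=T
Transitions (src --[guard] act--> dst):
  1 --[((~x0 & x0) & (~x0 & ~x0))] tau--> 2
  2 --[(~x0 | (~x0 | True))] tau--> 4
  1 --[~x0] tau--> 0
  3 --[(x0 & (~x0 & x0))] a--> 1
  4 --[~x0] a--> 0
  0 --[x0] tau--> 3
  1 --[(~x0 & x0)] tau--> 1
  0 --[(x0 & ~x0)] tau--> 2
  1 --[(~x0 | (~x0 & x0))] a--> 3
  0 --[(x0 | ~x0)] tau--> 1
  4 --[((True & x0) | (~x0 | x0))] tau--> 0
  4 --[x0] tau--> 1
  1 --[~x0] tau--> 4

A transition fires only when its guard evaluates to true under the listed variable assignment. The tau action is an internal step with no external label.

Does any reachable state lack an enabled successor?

Answer: DEADLOCK at state 1

Working:
Reachable = {0,1,3}
  0: tau→1  tau→3  [2 out]
  1: ∅  [STUCK]
  3: ∅  [STUCK]
Path to 1: tau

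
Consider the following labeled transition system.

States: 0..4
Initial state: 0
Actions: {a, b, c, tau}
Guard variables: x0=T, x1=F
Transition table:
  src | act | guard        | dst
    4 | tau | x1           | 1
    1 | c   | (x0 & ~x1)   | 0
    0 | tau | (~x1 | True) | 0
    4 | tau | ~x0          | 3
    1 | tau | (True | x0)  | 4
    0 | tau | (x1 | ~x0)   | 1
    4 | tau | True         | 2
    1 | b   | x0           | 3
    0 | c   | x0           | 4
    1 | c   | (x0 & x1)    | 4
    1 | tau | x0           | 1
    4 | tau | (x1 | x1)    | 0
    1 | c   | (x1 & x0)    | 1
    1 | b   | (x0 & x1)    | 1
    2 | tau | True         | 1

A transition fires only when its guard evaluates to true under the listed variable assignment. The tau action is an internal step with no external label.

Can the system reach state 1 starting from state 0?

Answer: REACHABLE

Analysis:
Guard filter leaves 8 enabled edge(s).
depth 0: {0}
depth 1: {4}  now seen {0,4}
depth 2: {2}  now seen {0,2,4}
depth 3: {1}  now seen {0,1,2,4}
depth 4: {3}  now seen {0,1,2,3,4}
R = {0,1,2,3,4}
trace reaching 1: c·tau·tau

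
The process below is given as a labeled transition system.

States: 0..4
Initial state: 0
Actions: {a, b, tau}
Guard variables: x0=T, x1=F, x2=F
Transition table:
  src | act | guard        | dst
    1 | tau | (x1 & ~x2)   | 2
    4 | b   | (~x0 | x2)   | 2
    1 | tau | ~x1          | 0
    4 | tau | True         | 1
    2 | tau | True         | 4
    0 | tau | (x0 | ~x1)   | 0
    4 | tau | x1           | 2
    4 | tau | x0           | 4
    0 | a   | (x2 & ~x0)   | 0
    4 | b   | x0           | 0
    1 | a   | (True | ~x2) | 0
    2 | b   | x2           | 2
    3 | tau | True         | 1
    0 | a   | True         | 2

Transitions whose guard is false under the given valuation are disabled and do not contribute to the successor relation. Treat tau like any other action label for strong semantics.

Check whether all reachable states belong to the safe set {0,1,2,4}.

Answer: INVARIANT HOLDS

Working:
Allowed set {0,1,2,4}
Reach set: {0,1,2,4}
  0: safe
  1: safe
  2: safe
  4: safe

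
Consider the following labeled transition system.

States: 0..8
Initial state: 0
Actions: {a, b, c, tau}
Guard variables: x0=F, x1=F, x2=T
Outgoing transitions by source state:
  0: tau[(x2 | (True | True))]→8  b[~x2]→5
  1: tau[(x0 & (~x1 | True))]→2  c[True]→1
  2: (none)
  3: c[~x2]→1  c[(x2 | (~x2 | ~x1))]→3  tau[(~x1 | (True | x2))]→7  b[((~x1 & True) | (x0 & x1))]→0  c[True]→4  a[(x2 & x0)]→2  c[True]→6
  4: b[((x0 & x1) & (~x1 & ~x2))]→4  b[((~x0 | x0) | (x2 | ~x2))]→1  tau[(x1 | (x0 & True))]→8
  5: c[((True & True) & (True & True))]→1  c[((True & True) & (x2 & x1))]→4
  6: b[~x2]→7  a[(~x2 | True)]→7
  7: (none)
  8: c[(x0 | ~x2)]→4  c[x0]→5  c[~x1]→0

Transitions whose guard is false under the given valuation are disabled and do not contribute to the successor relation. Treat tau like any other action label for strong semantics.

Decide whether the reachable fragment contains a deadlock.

Answer: DEADLOCK-FREE

Trace:
Reachable = {0,8}
  0: tau→8  [1 out]
  8: c→0  [1 out]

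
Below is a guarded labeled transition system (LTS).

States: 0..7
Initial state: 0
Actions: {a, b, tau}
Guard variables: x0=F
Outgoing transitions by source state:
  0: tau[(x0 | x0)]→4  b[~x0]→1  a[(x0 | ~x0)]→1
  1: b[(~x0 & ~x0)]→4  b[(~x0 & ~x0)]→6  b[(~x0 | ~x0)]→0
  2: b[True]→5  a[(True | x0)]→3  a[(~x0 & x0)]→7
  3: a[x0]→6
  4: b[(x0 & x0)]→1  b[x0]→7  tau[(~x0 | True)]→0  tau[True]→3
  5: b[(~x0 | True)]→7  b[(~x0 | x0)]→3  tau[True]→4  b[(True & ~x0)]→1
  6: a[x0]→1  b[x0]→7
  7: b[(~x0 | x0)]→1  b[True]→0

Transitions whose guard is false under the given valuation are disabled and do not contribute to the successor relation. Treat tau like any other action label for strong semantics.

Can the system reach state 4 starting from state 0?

Answer: REACHABLE

Analysis:
After dropping false guards: 15 live edges.
depth 0: {0}
depth 1: {1}  total {0,1}
depth 2: {4,6}  total {0,1,4,6}
depth 3: {3}  total {0,1,3,4,6}
Reachable = {0,1,3,4,6}
trace reaching 4: b·b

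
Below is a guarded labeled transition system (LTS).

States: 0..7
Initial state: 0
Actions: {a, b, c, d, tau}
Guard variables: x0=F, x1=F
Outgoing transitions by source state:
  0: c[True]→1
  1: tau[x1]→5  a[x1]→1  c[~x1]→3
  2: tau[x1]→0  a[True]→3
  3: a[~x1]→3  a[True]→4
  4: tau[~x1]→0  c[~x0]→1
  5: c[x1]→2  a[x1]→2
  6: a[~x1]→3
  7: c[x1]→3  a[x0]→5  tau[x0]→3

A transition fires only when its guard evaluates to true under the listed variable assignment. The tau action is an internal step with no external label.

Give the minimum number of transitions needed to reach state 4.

Answer: 3

Analysis:
Layered search for 4:
  Layer 0: {0}
  Layer 1: {1}
  Layer 2: {3}
  Layer 3: {4}
first hit 4 at d=3 via c·c·a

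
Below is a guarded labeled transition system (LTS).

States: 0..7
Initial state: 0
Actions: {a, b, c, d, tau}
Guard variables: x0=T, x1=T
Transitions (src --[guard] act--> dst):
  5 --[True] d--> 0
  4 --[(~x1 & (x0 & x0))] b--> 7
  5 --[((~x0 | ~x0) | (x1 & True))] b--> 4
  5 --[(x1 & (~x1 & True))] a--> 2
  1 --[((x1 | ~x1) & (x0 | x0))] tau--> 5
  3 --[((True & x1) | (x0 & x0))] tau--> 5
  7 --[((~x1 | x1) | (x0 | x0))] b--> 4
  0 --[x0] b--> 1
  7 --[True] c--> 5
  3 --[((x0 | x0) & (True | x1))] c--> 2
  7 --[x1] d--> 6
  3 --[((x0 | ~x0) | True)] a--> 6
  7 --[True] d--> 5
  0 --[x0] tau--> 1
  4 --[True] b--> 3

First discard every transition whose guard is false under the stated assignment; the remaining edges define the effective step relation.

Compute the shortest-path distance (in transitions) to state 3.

Answer: 4

Working:
BFS to 3:
  L0 = {0}
  L1 = {1}
  L2 = {5}
  L3 = {4}
  L4 = {3}
depth(3)=4, e.g. b·tau·b·b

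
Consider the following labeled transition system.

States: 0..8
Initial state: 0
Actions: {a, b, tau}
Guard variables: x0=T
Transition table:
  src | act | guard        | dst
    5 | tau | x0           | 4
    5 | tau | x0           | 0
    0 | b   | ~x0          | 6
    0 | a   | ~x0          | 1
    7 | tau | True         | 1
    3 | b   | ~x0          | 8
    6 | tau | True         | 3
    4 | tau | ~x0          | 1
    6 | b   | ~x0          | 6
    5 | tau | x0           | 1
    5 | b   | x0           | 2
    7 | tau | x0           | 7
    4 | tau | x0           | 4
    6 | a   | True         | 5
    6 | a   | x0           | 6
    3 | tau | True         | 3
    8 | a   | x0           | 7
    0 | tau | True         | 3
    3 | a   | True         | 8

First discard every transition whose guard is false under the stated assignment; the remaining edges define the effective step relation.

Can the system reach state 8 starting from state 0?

Guard filter leaves 14 enabled edge(s).
L0 = {0}
L1 = {3}  now seen {0,3}
L2 = {8}  now seen {0,3,8}
L3 = {7}  now seen {0,3,7,8}
L4 = {1}  now seen {0,1,3,7,8}
R = {0,1,3,7,8}
Path to 8: tau·a

Answer: REACHABLE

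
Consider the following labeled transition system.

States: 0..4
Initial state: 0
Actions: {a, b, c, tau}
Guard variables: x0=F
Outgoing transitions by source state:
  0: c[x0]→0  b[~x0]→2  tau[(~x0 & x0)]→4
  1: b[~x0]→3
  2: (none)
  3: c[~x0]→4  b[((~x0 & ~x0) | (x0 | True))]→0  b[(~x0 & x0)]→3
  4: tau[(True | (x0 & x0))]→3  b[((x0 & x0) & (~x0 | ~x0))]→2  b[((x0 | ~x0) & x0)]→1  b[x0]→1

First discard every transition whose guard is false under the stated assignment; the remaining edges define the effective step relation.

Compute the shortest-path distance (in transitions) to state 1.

BFS to 1:
  L0 = {0}
  L1 = {2}
1 never appears.

Answer: UNREACHABLE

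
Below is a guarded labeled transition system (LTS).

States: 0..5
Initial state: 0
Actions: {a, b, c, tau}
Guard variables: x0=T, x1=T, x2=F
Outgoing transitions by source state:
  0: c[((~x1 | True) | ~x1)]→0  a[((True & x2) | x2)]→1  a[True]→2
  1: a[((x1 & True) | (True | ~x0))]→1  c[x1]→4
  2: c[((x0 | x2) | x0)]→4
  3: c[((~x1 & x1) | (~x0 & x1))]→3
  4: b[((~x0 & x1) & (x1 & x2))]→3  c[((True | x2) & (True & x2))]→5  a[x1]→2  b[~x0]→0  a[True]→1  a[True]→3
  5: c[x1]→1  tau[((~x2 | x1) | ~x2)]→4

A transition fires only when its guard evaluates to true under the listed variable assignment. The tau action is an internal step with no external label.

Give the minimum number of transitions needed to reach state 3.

BFS to 3:
  depth 0: {0}
  depth 1: {2}
  depth 2: {4}
  depth 3: {1,3}
3 enters at depth 3; path a·c·a

Answer: 3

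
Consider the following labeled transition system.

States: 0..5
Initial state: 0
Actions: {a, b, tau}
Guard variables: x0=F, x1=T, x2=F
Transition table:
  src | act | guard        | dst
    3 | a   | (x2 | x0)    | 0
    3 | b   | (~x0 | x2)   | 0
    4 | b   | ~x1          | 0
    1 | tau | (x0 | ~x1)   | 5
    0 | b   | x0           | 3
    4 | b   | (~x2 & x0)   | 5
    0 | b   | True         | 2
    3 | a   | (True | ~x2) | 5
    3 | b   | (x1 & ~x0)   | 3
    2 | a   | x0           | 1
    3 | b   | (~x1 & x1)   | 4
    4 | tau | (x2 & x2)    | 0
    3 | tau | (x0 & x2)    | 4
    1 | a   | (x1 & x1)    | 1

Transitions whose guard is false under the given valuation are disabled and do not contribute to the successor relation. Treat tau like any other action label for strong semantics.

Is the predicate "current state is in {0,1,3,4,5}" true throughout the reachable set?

Answer: INVARIANT VIOLATED at state 2

Working:
Allowed set {0,1,3,4,5}
R = {0,2}
  0: ✓
  2: ✗ unsafe
witness against invariant: b → 2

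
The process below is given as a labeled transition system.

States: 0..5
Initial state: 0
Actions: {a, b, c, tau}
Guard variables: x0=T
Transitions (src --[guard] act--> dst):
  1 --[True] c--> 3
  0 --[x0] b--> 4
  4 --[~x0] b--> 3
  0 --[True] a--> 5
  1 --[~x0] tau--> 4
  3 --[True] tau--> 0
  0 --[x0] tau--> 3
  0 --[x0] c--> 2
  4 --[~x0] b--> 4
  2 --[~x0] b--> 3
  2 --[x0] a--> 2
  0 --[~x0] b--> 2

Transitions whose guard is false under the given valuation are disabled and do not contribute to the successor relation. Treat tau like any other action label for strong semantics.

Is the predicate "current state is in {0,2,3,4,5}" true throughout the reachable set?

Safe = {0,2,3,4,5}
Reachable = {0,2,3,4,5}
  0: ✓
  2: ✓
  3: ✓
  4: ✓
  5: ✓

Answer: INVARIANT HOLDS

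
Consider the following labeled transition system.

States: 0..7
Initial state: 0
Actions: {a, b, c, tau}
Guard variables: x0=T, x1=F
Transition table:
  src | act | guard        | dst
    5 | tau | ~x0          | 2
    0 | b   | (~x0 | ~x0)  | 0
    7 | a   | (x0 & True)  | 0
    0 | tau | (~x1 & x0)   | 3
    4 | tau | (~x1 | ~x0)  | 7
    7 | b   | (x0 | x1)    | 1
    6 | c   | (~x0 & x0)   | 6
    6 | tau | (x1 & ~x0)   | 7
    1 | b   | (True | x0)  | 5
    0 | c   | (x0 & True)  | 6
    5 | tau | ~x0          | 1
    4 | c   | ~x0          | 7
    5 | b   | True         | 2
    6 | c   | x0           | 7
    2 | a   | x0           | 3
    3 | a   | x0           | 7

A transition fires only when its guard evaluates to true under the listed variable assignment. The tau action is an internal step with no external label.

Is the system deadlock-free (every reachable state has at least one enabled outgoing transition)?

Answer: DEADLOCK-FREE

Trace:
R = {0,1,2,3,5,6,7}
  0: c→6  tau→3  [2 exit(s)]
  1: b→5  [1 exit(s)]
  2: a→3  [1 exit(s)]
  3: a→7  [1 exit(s)]
  5: b→2  [1 exit(s)]
  6: c→7  [1 exit(s)]
  7: a→0  b→1  [2 exit(s)]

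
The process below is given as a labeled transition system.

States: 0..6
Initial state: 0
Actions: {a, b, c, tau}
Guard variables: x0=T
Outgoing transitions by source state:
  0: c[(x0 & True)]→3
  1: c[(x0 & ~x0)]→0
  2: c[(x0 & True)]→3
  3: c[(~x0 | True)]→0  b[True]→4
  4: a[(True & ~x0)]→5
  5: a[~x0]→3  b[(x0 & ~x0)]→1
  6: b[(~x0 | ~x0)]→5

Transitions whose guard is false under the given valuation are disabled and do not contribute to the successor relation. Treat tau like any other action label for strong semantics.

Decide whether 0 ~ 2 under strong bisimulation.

Answer: BISIMILAR

Trace:
Refine partition for ~:
  round 0: {{0,1,2,3,4,5,6}}
  round 1: {{0,2},{1,4,5,6},{3}}
stable after 2 split(s): 3 block(s)
[0]={0,2}  [2]={0,2}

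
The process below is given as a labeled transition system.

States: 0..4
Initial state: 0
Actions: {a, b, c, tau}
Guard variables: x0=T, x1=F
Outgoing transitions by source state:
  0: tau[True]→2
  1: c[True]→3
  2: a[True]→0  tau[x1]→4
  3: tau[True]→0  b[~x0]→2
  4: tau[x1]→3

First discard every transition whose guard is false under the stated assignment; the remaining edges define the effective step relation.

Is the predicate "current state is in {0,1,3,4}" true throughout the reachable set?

Answer: INVARIANT VIOLATED at state 2

Working:
Allowed set {0,1,3,4}
Reachable = {0,2}
  0: safe
  2: VIOLATES
counterexample path to 2: tau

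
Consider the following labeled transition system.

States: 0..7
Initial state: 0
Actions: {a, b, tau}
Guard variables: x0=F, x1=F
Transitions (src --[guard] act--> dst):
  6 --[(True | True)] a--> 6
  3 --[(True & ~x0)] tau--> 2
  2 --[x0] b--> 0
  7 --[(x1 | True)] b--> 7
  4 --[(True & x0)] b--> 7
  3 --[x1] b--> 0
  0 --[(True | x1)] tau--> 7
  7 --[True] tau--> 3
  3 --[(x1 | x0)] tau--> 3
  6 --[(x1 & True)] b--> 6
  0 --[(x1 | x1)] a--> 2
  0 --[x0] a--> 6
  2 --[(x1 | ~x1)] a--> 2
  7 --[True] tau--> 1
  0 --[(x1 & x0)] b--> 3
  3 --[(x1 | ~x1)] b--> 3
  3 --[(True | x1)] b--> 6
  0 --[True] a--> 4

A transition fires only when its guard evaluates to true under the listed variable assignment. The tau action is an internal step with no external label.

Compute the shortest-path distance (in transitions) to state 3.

Layered search for 3:
  Layer 0: {0}
  Layer 1: {4,7}
  Layer 2: {1,3}
3 enters at depth 2; path tau·tau

Answer: 2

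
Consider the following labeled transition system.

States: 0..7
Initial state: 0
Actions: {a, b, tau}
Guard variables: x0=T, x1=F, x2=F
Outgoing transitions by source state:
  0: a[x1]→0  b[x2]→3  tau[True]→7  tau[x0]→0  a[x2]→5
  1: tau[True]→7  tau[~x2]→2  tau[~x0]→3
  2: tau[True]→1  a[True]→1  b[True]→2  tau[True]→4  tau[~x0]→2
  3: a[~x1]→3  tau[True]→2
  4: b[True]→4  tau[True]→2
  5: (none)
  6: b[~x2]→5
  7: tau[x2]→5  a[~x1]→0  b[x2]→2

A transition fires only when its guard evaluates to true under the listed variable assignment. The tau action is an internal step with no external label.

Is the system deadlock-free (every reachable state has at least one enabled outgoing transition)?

Answer: DEADLOCK-FREE

Working:
Reachable = {0,7}
  0: tau→0  tau→7  [deg 2]
  7: a→0  [deg 1]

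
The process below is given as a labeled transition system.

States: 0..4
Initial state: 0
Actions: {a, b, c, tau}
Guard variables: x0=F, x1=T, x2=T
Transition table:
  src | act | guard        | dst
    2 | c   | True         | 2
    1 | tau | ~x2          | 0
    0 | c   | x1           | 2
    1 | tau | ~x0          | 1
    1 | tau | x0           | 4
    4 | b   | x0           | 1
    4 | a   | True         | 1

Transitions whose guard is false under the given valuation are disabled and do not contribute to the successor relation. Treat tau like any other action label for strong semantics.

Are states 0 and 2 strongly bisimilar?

Answer: BISIMILAR

Analysis:
Refine partition for ~:
  P[0] = {{0,1,2,3,4}}
  P[1] = {{0,2},{1},{3},{4}}
stable after 2 split(s): 4 block(s)
0∈{0,2}, 2∈{0,2}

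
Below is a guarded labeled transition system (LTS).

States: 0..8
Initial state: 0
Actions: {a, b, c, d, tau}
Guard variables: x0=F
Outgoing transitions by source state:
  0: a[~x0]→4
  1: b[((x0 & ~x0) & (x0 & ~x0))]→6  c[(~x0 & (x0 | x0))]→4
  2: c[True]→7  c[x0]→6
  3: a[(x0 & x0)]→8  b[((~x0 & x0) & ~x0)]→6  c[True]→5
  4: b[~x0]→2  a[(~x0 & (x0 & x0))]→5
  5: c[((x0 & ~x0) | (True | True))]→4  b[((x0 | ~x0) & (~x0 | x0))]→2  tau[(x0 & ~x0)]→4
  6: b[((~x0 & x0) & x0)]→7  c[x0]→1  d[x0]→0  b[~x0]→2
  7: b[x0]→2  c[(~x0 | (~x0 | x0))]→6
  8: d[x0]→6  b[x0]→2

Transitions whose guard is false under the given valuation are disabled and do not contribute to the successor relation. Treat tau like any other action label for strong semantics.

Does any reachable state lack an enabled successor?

Answer: DEADLOCK-FREE

Trace:
R = {0,2,4,6,7}
  0: a→4  [1 exit(s)]
  2: c→7  [1 exit(s)]
  4: b→2  [1 exit(s)]
  6: b→2  [1 exit(s)]
  7: c→6  [1 exit(s)]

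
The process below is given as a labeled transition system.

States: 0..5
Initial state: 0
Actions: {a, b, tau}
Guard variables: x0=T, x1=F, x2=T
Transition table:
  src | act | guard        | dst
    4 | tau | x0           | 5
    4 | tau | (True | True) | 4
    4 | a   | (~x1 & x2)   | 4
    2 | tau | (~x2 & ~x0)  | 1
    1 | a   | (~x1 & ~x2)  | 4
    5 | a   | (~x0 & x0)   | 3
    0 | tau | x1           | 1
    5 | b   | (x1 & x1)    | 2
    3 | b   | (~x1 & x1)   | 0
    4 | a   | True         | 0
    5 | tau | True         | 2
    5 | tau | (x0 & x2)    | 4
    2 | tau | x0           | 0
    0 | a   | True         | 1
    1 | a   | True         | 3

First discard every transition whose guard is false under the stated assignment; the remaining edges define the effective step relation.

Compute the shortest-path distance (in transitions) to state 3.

BFS to 3:
  Layer 0: {0}
  Layer 1: {1}
  Layer 2: {3}
depth(3)=2, e.g. a·a

Answer: 2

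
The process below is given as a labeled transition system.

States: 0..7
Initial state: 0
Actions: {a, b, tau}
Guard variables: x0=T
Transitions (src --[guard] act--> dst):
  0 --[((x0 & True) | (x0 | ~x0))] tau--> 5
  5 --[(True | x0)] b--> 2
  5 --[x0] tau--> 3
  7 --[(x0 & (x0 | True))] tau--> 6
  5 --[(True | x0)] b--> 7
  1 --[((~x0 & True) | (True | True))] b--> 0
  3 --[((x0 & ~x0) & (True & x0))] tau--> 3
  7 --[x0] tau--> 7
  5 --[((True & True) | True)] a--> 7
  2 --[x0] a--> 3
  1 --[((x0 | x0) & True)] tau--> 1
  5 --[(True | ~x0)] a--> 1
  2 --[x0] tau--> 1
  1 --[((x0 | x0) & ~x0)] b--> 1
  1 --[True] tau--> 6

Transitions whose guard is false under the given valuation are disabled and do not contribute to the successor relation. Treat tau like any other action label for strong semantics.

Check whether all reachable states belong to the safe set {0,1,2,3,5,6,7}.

Safe = {0,1,2,3,5,6,7}
Reachable = {0,1,2,3,5,6,7}
  0: safe
  1: safe
  2: safe
  3: safe
  5: safe
  6: safe
  7: safe

Answer: INVARIANT HOLDS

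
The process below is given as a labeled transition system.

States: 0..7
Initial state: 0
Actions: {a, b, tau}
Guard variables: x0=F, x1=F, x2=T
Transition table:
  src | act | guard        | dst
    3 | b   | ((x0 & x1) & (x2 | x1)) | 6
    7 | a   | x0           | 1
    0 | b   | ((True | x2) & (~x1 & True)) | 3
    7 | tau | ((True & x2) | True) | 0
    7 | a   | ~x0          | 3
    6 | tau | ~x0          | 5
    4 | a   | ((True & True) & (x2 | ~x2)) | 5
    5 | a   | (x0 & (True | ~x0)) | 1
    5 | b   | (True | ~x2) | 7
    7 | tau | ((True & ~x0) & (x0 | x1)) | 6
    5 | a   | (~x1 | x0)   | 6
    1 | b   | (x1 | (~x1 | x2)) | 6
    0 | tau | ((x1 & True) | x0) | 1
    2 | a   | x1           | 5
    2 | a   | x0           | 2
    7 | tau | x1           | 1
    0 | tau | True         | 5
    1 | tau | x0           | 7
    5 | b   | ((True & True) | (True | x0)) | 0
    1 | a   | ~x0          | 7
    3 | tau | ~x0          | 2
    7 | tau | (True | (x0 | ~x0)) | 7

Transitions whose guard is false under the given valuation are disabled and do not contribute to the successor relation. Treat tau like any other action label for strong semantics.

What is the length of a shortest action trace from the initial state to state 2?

Answer: 2

Analysis:
Layered search for 2:
  Layer 0: {0}
  Layer 1: {3,5}
  Layer 2: {2,6,7}
first hit 2 at d=2 via b·tau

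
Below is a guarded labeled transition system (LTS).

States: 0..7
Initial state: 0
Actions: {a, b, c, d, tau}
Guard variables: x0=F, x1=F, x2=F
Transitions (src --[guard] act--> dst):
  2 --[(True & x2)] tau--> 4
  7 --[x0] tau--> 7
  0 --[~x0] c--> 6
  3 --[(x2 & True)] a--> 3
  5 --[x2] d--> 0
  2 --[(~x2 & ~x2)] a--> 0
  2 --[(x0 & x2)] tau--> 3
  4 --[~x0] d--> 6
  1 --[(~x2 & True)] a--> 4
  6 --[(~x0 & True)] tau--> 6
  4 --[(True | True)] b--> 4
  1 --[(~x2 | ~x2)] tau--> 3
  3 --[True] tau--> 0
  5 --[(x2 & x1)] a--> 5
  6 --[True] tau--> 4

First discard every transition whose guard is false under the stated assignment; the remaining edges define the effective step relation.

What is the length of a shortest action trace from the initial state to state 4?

Answer: 2

Trace:
Breadth-first toward 4:
  depth 0: {0}
  depth 1: {6}
  depth 2: {4}
first hit 4 at d=2 via c·tau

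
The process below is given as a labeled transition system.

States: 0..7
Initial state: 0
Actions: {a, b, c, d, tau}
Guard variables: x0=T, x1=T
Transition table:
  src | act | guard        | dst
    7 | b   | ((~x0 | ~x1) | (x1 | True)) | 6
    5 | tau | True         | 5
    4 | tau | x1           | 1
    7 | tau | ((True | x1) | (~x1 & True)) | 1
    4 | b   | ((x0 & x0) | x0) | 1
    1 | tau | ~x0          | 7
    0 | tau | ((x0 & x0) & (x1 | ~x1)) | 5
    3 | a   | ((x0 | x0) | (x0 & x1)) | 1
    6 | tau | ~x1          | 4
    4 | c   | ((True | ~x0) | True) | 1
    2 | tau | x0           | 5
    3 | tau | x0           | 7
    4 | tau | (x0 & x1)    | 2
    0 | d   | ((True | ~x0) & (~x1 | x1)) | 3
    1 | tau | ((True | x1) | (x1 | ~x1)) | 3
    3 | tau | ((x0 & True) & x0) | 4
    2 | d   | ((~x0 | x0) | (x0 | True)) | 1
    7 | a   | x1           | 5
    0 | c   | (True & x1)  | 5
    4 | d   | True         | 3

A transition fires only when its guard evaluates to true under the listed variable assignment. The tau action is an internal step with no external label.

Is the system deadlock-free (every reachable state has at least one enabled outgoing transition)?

Answer: DEADLOCK at state 6

Trace:
R = {0,1,2,3,4,5,6,7}
  0: c→5  d→3  tau→5  [3 exit(s)]
  1: tau→3  [1 exit(s)]
  2: d→1  tau→5  [2 exit(s)]
  3: a→1  tau→4  tau→7  [3 exit(s)]
  4: b→1  c→1  d→3  tau→1  tau→2  [5 exit(s)]
  5: tau→5  [1 exit(s)]
  6: ∅  [STUCK]
  7: a→5  b→6  tau→1  [3 exit(s)]
Path to 6: d·tau·b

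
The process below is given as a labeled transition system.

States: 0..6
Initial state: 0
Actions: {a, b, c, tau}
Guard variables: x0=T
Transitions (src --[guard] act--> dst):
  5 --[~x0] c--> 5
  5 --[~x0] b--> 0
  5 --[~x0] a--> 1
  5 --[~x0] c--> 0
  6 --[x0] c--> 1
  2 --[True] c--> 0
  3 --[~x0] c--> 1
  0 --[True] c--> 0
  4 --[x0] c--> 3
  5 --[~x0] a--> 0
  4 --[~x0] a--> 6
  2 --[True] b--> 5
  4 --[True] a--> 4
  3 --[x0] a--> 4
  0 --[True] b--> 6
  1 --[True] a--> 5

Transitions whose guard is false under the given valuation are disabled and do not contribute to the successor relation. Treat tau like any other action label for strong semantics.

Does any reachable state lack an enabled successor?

Reachable = {0,1,5,6}
  0: b→6  c→0  [2 out]
  1: a→5  [1 out]
  5: ∅  [STUCK]
  6: c→1  [1 out]
witness 5: b·c·a

Answer: DEADLOCK at state 5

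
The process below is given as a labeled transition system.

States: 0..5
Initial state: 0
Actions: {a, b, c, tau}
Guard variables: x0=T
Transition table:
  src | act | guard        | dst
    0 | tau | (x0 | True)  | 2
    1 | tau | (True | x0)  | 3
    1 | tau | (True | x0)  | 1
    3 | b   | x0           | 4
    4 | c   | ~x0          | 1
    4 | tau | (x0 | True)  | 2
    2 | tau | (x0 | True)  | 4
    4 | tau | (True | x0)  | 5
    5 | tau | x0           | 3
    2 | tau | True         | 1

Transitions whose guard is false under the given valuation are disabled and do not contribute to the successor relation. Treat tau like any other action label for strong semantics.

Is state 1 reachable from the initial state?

9 transition(s) survive guard evaluation.
L0 = {0}
L1 = {2}  cumulative {0,2}
L2 = {1,4}  cumulative {0,1,2,4}
L3 = {3,5}  cumulative {0,1,2,3,4,5}
R = {0,1,2,3,4,5}
witness 1: tau·tau

Answer: REACHABLE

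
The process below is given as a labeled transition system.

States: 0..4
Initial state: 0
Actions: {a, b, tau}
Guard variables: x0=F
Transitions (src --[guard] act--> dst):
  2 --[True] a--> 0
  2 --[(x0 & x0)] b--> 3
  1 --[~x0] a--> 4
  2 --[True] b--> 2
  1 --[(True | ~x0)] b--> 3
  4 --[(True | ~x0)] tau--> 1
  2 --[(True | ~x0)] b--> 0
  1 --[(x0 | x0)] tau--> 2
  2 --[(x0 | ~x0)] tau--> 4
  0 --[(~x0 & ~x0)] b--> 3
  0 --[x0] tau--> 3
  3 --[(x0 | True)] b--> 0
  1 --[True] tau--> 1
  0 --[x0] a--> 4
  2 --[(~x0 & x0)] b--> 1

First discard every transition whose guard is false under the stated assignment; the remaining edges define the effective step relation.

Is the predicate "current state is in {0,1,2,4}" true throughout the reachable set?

Safe = {0,1,2,4}
Reachable = {0,3}
  0: ✓
  3: outside
reach 3 via b — violates

Answer: INVARIANT VIOLATED at state 3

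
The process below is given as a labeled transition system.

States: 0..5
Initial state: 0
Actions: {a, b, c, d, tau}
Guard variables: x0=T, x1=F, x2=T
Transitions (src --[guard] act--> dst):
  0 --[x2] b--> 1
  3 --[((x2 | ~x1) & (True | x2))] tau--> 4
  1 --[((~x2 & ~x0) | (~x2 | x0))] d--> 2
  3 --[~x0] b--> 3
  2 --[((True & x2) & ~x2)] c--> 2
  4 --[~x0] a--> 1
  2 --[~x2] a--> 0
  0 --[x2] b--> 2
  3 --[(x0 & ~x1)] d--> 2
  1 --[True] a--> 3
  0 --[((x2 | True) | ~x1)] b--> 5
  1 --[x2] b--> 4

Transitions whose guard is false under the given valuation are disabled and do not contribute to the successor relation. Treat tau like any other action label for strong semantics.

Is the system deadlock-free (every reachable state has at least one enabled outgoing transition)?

Reach set: {0,1,2,3,4,5}
  0: b→1  b→2  b→5  [3 exit(s)]
  1: a→3  b→4  d→2  [3 exit(s)]
  2: ∅  [no exit]
  3: d→2  tau→4  [2 exit(s)]
  4: ∅  [no exit]
  5: ∅  [no exit]
Path to 2: b

Answer: DEADLOCK at state 2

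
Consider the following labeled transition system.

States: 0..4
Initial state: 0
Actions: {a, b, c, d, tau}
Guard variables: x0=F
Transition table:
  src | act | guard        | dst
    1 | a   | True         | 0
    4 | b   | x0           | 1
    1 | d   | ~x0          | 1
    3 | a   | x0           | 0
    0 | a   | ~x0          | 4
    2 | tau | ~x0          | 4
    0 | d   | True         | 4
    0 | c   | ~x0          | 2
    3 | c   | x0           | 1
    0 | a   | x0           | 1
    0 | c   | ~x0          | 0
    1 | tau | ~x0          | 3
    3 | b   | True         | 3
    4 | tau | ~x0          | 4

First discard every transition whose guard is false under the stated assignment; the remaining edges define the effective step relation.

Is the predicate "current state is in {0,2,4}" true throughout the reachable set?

Safe = {0,2,4}
R = {0,2,4}
  0: ✓
  2: ✓
  4: ✓

Answer: INVARIANT HOLDS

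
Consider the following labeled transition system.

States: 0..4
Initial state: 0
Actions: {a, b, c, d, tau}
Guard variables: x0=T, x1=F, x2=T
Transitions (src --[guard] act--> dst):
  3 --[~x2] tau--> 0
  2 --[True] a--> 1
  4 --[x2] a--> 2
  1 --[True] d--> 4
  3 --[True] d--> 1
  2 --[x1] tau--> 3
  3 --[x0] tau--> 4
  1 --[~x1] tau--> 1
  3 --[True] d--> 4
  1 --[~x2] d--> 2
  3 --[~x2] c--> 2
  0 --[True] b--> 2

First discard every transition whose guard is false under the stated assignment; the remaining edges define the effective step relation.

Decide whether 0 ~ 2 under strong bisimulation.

Answer: NOT BISIMILAR

Analysis:
Compute ~ classes (split until stable):
  π0 = {{0,1,2,3,4}}
  π1 = {{0},{1,3},{2,4}}
  π2 = {{0},{1},{2},{3},{4}}
stable after 3 split(s): 5 block(s)
class of 0: {0}; class of 2: {2}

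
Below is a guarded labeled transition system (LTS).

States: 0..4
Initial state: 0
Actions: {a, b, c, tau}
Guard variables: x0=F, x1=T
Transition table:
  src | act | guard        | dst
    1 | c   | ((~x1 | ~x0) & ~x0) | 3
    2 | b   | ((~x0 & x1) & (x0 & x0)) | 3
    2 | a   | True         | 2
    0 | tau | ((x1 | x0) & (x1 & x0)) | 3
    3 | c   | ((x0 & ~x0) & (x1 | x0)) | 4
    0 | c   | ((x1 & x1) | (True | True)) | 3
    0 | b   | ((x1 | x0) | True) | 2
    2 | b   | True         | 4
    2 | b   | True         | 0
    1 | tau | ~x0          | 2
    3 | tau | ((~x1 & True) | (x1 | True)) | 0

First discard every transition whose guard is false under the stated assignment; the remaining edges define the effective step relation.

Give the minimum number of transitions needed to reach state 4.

Answer: 2

Analysis:
BFS to 4:
  L0 = {0}
  L1 = {2,3}
  L2 = {4}
4 enters at depth 2; path b·b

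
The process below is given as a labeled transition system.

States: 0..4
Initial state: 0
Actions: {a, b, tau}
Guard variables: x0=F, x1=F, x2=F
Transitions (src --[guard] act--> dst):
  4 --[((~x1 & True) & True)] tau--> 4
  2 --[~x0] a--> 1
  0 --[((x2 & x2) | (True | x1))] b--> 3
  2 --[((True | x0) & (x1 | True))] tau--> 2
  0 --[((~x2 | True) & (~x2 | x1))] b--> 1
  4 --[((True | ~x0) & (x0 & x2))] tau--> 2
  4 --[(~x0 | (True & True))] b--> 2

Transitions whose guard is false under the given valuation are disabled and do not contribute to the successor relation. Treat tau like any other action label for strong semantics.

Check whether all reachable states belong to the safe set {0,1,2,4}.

Answer: INVARIANT VIOLATED at state 3

Trace:
Allowed set {0,1,2,4}
R = {0,1,3}
  0: ok
  1: ok
  3: outside
witness against invariant: b → 3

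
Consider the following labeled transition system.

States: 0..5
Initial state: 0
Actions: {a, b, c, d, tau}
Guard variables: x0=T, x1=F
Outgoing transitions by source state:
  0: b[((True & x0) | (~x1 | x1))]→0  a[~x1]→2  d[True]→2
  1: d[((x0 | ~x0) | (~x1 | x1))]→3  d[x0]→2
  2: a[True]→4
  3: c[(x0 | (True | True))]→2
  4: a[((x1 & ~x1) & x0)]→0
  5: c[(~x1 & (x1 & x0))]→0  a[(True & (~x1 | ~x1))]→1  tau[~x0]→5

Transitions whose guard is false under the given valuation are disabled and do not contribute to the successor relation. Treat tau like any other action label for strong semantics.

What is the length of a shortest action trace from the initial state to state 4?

Layered search for 4:
  depth 0: {0}
  depth 1: {2}
  depth 2: {4}
4 enters at depth 2; path a·a

Answer: 2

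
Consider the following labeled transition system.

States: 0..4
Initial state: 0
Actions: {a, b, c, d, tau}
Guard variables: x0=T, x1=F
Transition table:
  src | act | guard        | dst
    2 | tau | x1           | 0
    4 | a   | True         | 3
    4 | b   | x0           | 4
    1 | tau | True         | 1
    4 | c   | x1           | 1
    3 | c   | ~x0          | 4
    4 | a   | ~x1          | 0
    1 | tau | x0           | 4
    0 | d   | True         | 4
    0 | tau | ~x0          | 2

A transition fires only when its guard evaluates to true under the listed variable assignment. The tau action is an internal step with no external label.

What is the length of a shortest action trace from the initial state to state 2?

Answer: UNREACHABLE

Trace:
Breadth-first toward 2:
  Layer 0: {0}
  Layer 1: {4}
  Layer 2: {3}
2 never appears.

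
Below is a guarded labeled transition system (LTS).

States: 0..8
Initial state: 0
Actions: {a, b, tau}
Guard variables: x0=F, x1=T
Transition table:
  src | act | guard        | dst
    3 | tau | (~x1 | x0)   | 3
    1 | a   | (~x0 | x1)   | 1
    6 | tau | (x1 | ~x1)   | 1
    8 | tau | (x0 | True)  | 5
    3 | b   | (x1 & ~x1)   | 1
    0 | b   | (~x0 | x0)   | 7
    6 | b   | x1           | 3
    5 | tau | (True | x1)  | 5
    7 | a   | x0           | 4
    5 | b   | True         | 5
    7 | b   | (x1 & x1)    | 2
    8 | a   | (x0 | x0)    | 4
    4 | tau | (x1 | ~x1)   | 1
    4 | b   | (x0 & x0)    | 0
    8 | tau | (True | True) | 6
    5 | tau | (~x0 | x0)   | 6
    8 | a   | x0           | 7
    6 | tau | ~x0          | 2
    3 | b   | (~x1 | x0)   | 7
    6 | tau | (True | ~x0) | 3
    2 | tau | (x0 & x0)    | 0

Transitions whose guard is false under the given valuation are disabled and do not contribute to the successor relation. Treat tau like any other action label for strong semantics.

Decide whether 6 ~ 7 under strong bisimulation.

Bisimulation quotient by refinement:
  π0 = {{0,1,2,3,4,5,6,7,8}}
  π1 = {{0,7},{1},{2,3},{4,8},{5,6}}
  π2 = {{0},{1},{2,3},{4},{5},{6},{7},{8}}
stable after 3 split(s): 8 block(s)
[6]={6}  [7]={7}

Answer: NOT BISIMILAR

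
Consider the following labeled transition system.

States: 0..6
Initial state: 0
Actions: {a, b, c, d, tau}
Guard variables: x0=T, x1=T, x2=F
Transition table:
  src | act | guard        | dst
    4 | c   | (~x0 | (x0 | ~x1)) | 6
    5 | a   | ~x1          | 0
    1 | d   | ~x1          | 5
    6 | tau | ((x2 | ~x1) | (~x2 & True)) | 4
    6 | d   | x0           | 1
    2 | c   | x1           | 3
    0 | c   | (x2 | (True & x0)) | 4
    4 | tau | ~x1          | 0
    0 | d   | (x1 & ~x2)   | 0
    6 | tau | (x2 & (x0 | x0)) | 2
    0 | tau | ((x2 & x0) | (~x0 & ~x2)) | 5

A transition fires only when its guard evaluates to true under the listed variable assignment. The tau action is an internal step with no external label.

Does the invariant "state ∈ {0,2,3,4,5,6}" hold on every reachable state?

Answer: INVARIANT VIOLATED at state 1

Analysis:
Safe = {0,2,3,4,5,6}
R = {0,1,4,6}
  0: safe
  1: ✗ unsafe
  4: safe
  6: safe
witness against invariant: c·c·d → 1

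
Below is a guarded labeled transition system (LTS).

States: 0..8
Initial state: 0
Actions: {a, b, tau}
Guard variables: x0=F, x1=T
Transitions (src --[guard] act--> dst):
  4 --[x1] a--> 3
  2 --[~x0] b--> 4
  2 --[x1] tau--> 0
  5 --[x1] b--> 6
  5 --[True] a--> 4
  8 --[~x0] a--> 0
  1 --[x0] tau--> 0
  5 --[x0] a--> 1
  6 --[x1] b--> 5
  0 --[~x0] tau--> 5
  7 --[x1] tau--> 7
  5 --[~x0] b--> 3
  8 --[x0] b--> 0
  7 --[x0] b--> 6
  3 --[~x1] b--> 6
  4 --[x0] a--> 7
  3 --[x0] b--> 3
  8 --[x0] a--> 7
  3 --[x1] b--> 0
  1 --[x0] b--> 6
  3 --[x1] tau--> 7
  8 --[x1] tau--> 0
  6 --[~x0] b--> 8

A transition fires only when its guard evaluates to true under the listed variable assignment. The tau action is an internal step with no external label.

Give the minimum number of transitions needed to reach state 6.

Answer: 2

Working:
BFS to 6:
  Layer 0: {0}
  Layer 1: {5}
  Layer 2: {3,4,6}
6 enters at depth 2; path tau·b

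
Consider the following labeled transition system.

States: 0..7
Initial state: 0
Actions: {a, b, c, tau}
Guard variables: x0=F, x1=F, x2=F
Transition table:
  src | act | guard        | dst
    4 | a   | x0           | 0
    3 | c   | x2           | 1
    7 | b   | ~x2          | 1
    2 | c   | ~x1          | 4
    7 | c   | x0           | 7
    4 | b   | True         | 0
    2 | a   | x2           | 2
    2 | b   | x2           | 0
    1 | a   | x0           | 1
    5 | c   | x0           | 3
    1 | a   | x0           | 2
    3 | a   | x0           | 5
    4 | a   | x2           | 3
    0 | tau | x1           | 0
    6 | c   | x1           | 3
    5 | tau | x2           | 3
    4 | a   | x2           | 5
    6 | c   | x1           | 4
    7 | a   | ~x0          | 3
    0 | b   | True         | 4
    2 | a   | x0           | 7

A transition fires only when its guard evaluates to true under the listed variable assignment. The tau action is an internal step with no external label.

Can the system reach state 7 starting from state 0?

Answer: UNREACHABLE

Trace:
Guard filter leaves 5 enabled edge(s).
L0 = {0}
L1 = {4}  cumulative {0,4}
R = {0,4}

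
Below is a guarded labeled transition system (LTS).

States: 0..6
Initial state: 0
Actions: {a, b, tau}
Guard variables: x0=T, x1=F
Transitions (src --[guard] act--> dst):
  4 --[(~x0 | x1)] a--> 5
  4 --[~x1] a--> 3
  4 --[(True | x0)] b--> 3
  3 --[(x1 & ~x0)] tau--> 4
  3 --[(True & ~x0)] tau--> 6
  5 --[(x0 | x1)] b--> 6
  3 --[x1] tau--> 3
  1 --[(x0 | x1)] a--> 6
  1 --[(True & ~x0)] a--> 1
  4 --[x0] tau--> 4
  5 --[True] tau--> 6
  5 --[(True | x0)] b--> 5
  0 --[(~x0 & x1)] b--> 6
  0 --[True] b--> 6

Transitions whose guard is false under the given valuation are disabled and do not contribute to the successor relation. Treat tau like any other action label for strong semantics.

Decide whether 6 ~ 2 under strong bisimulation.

Answer: BISIMILAR

Analysis:
Bisimulation quotient by refinement:
  P[0] = {{0,1,2,3,4,5,6}}
  P[1] = {{0},{1},{2,3,6},{4},{5}}
stable after 2 split(s): 5 block(s)
[6]={2,3,6}  [2]={2,3,6}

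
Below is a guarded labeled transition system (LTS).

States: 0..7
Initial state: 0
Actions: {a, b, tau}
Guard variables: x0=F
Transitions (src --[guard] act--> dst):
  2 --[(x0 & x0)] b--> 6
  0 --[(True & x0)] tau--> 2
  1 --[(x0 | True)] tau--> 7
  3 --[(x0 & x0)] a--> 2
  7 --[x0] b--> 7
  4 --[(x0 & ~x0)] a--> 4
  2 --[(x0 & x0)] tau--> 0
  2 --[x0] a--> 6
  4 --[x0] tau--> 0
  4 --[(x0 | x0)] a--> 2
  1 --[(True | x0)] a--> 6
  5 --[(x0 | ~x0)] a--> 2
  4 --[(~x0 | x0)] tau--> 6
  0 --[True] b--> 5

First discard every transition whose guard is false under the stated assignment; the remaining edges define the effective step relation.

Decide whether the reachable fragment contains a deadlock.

Reachable = {0,2,5}
  0: b→5  [1 exit(s)]
  2: ∅  [STUCK]
  5: a→2  [1 exit(s)]
Path to 2: b·a

Answer: DEADLOCK at state 2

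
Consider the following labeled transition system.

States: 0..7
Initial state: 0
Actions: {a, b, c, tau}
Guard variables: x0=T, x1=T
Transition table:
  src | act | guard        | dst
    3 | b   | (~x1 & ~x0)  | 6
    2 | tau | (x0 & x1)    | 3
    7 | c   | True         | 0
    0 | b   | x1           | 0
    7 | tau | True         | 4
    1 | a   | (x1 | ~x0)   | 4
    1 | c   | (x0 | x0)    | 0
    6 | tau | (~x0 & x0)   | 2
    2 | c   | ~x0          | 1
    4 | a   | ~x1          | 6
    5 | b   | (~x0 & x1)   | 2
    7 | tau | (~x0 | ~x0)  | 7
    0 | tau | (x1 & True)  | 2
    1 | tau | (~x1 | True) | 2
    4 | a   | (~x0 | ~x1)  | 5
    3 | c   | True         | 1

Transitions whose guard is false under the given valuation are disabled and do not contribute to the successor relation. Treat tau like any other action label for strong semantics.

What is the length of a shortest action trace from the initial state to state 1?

Answer: 3

Trace:
Breadth-first toward 1:
  Layer 0: {0}
  Layer 1: {2}
  Layer 2: {3}
  Layer 3: {1}
depth(1)=3, e.g. tau·tau·c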